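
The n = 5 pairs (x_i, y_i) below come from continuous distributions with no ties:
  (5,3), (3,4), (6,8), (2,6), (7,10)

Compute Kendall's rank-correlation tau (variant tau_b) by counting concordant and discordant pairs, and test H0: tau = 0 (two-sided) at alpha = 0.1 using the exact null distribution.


Step 1: Enumerate the 10 unordered pairs (i,j) with i<j and classify each by sign(x_j-x_i) * sign(y_j-y_i).
  (1,2):dx=-2,dy=+1->D; (1,3):dx=+1,dy=+5->C; (1,4):dx=-3,dy=+3->D; (1,5):dx=+2,dy=+7->C
  (2,3):dx=+3,dy=+4->C; (2,4):dx=-1,dy=+2->D; (2,5):dx=+4,dy=+6->C; (3,4):dx=-4,dy=-2->C
  (3,5):dx=+1,dy=+2->C; (4,5):dx=+5,dy=+4->C
Step 2: C = 7, D = 3, total pairs = 10.
Step 3: tau = (C - D)/(n(n-1)/2) = (7 - 3)/10 = 0.400000.
Step 4: Exact two-sided p-value (enumerate n! = 120 permutations of y under H0): p = 0.483333.
Step 5: alpha = 0.1. fail to reject H0.

tau_b = 0.4000 (C=7, D=3), p = 0.483333, fail to reject H0.


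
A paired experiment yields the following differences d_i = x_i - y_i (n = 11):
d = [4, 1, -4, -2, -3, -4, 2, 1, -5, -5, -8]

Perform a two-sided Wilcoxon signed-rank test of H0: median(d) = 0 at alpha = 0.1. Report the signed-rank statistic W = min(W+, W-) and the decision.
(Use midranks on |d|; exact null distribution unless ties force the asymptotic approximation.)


Step 1: Drop any zero differences (none here) and take |d_i|.
|d| = [4, 1, 4, 2, 3, 4, 2, 1, 5, 5, 8]
Step 2: Midrank |d_i| (ties get averaged ranks).
ranks: |4|->7, |1|->1.5, |4|->7, |2|->3.5, |3|->5, |4|->7, |2|->3.5, |1|->1.5, |5|->9.5, |5|->9.5, |8|->11
Step 3: Attach original signs; sum ranks with positive sign and with negative sign.
W+ = 7 + 1.5 + 3.5 + 1.5 = 13.5
W- = 7 + 3.5 + 5 + 7 + 9.5 + 9.5 + 11 = 52.5
(Check: W+ + W- = 66 should equal n(n+1)/2 = 66.)
Step 4: Test statistic W = min(W+, W-) = 13.5.
Step 5: Ties in |d|, so use the tie-corrected normal approximation.
        E[W] = n(n+1)/4 = 11*12/4 = 33.
        Tie groups: |d|=1 (t=2), |d|=2 (t=2), |d|=4 (t=3), |d|=5 (t=2); sum(t^3 - t) = 42.
        Var[W] = n(n+1)(2n+1)/24 - sum(t^3-t)/48 = 3036/24 - 42/48 = 125.625.
        z = (W - E[W]) / sqrt(Var[W]) = (13.5 - 33) / 11.2083 = -1.7398.
        Two-sided p = 2*Phi(z) = 0.081896.
Step 6: alpha = 0.1. reject H0.

W+ = 13.5, W- = 52.5, W = min = 13.5, p = 0.081896, reject H0.


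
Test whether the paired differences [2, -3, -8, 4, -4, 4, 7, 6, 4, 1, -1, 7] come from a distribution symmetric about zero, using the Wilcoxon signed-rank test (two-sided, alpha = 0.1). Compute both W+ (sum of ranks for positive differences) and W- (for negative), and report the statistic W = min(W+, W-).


Step 1: Drop any zero differences (none here) and take |d_i|.
|d| = [2, 3, 8, 4, 4, 4, 7, 6, 4, 1, 1, 7]
Step 2: Midrank |d_i| (ties get averaged ranks).
ranks: |2|->3, |3|->4, |8|->12, |4|->6.5, |4|->6.5, |4|->6.5, |7|->10.5, |6|->9, |4|->6.5, |1|->1.5, |1|->1.5, |7|->10.5
Step 3: Attach original signs; sum ranks with positive sign and with negative sign.
W+ = 3 + 6.5 + 6.5 + 10.5 + 9 + 6.5 + 1.5 + 10.5 = 54
W- = 4 + 12 + 6.5 + 1.5 = 24
(Check: W+ + W- = 78 should equal n(n+1)/2 = 78.)
Step 4: Test statistic W = min(W+, W-) = 24.
Step 5: Ties in |d|, so use the tie-corrected normal approximation.
        E[W] = n(n+1)/4 = 12*13/4 = 39.
        Tie groups: |d|=1 (t=2), |d|=4 (t=4), |d|=7 (t=2); sum(t^3 - t) = 72.
        Var[W] = n(n+1)(2n+1)/24 - sum(t^3-t)/48 = 3900/24 - 72/48 = 161.
        z = (W - E[W]) / sqrt(Var[W]) = (24 - 39) / 12.6886 = -1.1822.
        Two-sided p = 2*Phi(z) = 0.237140.
Step 6: alpha = 0.1. fail to reject H0.

W+ = 54, W- = 24, W = min = 24, p = 0.237140, fail to reject H0.


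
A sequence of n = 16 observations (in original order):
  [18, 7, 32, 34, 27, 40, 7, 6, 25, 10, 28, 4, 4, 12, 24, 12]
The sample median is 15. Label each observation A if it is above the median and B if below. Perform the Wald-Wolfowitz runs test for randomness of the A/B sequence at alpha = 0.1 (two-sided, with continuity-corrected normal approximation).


Step 1: Compute median = 15; label A = above, B = below.
Labels in order: ABAAAABBABABBBAB  (n_A = 8, n_B = 8)
Step 2: Count runs R = 10.
Step 3: Under H0 (random ordering), E[R] = 2*n_A*n_B/(n_A+n_B) + 1 = 2*8*8/16 + 1 = 9.0000.
        Var[R] = 2*n_A*n_B*(2*n_A*n_B - n_A - n_B) / ((n_A+n_B)^2 * (n_A+n_B-1)) = 14336/3840 = 3.7333.
        SD[R] = 1.9322.
Step 4: Continuity-corrected z = (R - 0.5 - E[R]) / SD[R] = (10 - 0.5 - 9.0000) / 1.9322 = 0.2588.
Step 5: Two-sided p-value via normal approximation = 2*(1 - Phi(|z|)) = 0.795809.
Step 6: alpha = 0.1. fail to reject H0.

R = 10, z = 0.2588, p = 0.795809, fail to reject H0.


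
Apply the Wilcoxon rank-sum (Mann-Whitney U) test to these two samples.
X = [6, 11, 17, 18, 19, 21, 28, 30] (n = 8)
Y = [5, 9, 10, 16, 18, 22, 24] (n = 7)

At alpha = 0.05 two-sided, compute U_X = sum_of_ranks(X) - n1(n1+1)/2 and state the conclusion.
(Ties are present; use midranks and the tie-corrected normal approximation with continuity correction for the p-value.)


Step 1: Combine and sort all 15 observations; assign midranks.
sorted (value, group): (5,Y), (6,X), (9,Y), (10,Y), (11,X), (16,Y), (17,X), (18,X), (18,Y), (19,X), (21,X), (22,Y), (24,Y), (28,X), (30,X)
ranks: 5->1, 6->2, 9->3, 10->4, 11->5, 16->6, 17->7, 18->8.5, 18->8.5, 19->10, 21->11, 22->12, 24->13, 28->14, 30->15
Step 2: Rank sum for X: R1 = 2 + 5 + 7 + 8.5 + 10 + 11 + 14 + 15 = 72.5.
Step 3: U_X = R1 - n1(n1+1)/2 = 72.5 - 8*9/2 = 72.5 - 36 = 36.5.
       U_Y = n1*n2 - U_X = 56 - 36.5 = 19.5.
Step 4: Ties are present, so use the tie-corrected normal approximation (with continuity correction) for the p-value.
Step 5: p-value = 0.354109; compare to alpha = 0.05. fail to reject H0.

U_X = 36.5, p = 0.354109, fail to reject H0 at alpha = 0.05.


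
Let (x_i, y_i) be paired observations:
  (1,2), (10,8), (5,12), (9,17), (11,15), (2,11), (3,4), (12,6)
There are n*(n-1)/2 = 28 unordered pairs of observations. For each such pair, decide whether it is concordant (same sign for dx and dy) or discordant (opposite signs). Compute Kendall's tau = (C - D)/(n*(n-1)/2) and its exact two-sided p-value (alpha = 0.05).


Step 1: Enumerate the 28 unordered pairs (i,j) with i<j and classify each by sign(x_j-x_i) * sign(y_j-y_i).
  (1,2):dx=+9,dy=+6->C; (1,3):dx=+4,dy=+10->C; (1,4):dx=+8,dy=+15->C; (1,5):dx=+10,dy=+13->C
  (1,6):dx=+1,dy=+9->C; (1,7):dx=+2,dy=+2->C; (1,8):dx=+11,dy=+4->C; (2,3):dx=-5,dy=+4->D
  (2,4):dx=-1,dy=+9->D; (2,5):dx=+1,dy=+7->C; (2,6):dx=-8,dy=+3->D; (2,7):dx=-7,dy=-4->C
  (2,8):dx=+2,dy=-2->D; (3,4):dx=+4,dy=+5->C; (3,5):dx=+6,dy=+3->C; (3,6):dx=-3,dy=-1->C
  (3,7):dx=-2,dy=-8->C; (3,8):dx=+7,dy=-6->D; (4,5):dx=+2,dy=-2->D; (4,6):dx=-7,dy=-6->C
  (4,7):dx=-6,dy=-13->C; (4,8):dx=+3,dy=-11->D; (5,6):dx=-9,dy=-4->C; (5,7):dx=-8,dy=-11->C
  (5,8):dx=+1,dy=-9->D; (6,7):dx=+1,dy=-7->D; (6,8):dx=+10,dy=-5->D; (7,8):dx=+9,dy=+2->C
Step 2: C = 18, D = 10, total pairs = 28.
Step 3: tau = (C - D)/(n(n-1)/2) = (18 - 10)/28 = 0.285714.
Step 4: Exact two-sided p-value (enumerate n! = 40320 permutations of y under H0): p = 0.398760.
Step 5: alpha = 0.05. fail to reject H0.

tau_b = 0.2857 (C=18, D=10), p = 0.398760, fail to reject H0.


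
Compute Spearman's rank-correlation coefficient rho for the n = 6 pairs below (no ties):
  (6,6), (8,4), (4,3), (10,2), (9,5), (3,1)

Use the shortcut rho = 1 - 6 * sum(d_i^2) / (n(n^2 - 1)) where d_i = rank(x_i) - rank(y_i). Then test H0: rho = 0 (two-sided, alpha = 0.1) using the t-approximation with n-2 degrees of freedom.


Step 1: Rank x and y separately (midranks; no ties here).
rank(x): 6->3, 8->4, 4->2, 10->6, 9->5, 3->1
rank(y): 6->6, 4->4, 3->3, 2->2, 5->5, 1->1
Step 2: d_i = R_x(i) - R_y(i); compute d_i^2.
  (3-6)^2=9, (4-4)^2=0, (2-3)^2=1, (6-2)^2=16, (5-5)^2=0, (1-1)^2=0
sum(d^2) = 26.
Step 3: rho = 1 - 6*26 / (6*(6^2 - 1)) = 1 - 156/210 = 0.257143.
Step 4: Under H0, t = rho * sqrt((n-2)/(1-rho^2)) = 0.5322 ~ t(4).
Step 5: Two-sided p-value from the t-distribution with 4 df = 0.622787.
Step 6: alpha = 0.1. fail to reject H0.

rho = 0.2571, p = 0.622787, fail to reject H0 at alpha = 0.1.


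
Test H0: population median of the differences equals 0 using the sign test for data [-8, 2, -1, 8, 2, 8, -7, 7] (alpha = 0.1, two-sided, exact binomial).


Step 1: Discard zero differences. Original n = 8; n_eff = number of nonzero differences = 8.
Nonzero differences (with sign): -8, +2, -1, +8, +2, +8, -7, +7
Step 2: Count signs: positive = 5, negative = 3.
Step 3: Under H0: P(positive) = 0.5, so the number of positives S ~ Bin(8, 0.5).
Step 4: Two-sided exact p-value = sum of Bin(8,0.5) probabilities at or below the observed probability = 0.726562.
Step 5: alpha = 0.1. fail to reject H0.

n_eff = 8, pos = 5, neg = 3, p = 0.726562, fail to reject H0.


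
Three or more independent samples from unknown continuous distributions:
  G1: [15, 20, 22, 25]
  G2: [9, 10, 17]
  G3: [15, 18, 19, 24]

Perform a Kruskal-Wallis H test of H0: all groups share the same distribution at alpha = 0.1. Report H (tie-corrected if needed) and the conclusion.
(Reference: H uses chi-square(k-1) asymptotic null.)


Step 1: Combine all N = 11 observations and assign midranks.
sorted (value, group, rank): (9,G2,1), (10,G2,2), (15,G1,3.5), (15,G3,3.5), (17,G2,5), (18,G3,6), (19,G3,7), (20,G1,8), (22,G1,9), (24,G3,10), (25,G1,11)
Step 2: Sum ranks within each group.
R_1 = 31.5 (n_1 = 4)
R_2 = 8 (n_2 = 3)
R_3 = 26.5 (n_3 = 4)
Step 3: H = 12/(N(N+1)) * sum(R_i^2/n_i) - 3(N+1)
     = 12/(11*12) * (31.5^2/4 + 8^2/3 + 26.5^2/4) - 3*12
     = 0.090909 * 444.958 - 36
     = 4.450758.
Step 4: Ties present; correction factor C = 1 - 6/(11^3 - 11) = 0.995455. Corrected H = 4.450758 / 0.995455 = 4.471081.
Step 5: Under H0, H ~ chi^2(2); p-value = 0.106934.
Step 6: alpha = 0.1. fail to reject H0.

H = 4.4711, df = 2, p = 0.106934, fail to reject H0.


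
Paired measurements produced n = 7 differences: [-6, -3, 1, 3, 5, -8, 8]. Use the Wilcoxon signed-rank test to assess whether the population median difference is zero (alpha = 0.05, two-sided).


Step 1: Drop any zero differences (none here) and take |d_i|.
|d| = [6, 3, 1, 3, 5, 8, 8]
Step 2: Midrank |d_i| (ties get averaged ranks).
ranks: |6|->5, |3|->2.5, |1|->1, |3|->2.5, |5|->4, |8|->6.5, |8|->6.5
Step 3: Attach original signs; sum ranks with positive sign and with negative sign.
W+ = 1 + 2.5 + 4 + 6.5 = 14
W- = 5 + 2.5 + 6.5 = 14
(Check: W+ + W- = 28 should equal n(n+1)/2 = 28.)
Step 4: Test statistic W = min(W+, W-) = 14.
Step 5: Ties in |d|, so use the tie-corrected normal approximation.
        E[W] = n(n+1)/4 = 7*8/4 = 14.
        Tie groups: |d|=3 (t=2), |d|=8 (t=2); sum(t^3 - t) = 12.
        Var[W] = n(n+1)(2n+1)/24 - sum(t^3-t)/48 = 840/24 - 12/48 = 34.75.
        z = (W - E[W]) / sqrt(Var[W]) = (14 - 14) / 5.8949 = 0.0000.
        Two-sided p = 2*Phi(z) = 1.000000.
Step 6: alpha = 0.05. fail to reject H0.

W+ = 14, W- = 14, W = min = 14, p = 1.000000, fail to reject H0.


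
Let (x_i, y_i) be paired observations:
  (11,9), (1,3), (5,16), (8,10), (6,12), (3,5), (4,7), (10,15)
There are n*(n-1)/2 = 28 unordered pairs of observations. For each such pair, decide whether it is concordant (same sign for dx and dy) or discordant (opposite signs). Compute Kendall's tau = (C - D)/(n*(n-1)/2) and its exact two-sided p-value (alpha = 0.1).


Step 1: Enumerate the 28 unordered pairs (i,j) with i<j and classify each by sign(x_j-x_i) * sign(y_j-y_i).
  (1,2):dx=-10,dy=-6->C; (1,3):dx=-6,dy=+7->D; (1,4):dx=-3,dy=+1->D; (1,5):dx=-5,dy=+3->D
  (1,6):dx=-8,dy=-4->C; (1,7):dx=-7,dy=-2->C; (1,8):dx=-1,dy=+6->D; (2,3):dx=+4,dy=+13->C
  (2,4):dx=+7,dy=+7->C; (2,5):dx=+5,dy=+9->C; (2,6):dx=+2,dy=+2->C; (2,7):dx=+3,dy=+4->C
  (2,8):dx=+9,dy=+12->C; (3,4):dx=+3,dy=-6->D; (3,5):dx=+1,dy=-4->D; (3,6):dx=-2,dy=-11->C
  (3,7):dx=-1,dy=-9->C; (3,8):dx=+5,dy=-1->D; (4,5):dx=-2,dy=+2->D; (4,6):dx=-5,dy=-5->C
  (4,7):dx=-4,dy=-3->C; (4,8):dx=+2,dy=+5->C; (5,6):dx=-3,dy=-7->C; (5,7):dx=-2,dy=-5->C
  (5,8):dx=+4,dy=+3->C; (6,7):dx=+1,dy=+2->C; (6,8):dx=+7,dy=+10->C; (7,8):dx=+6,dy=+8->C
Step 2: C = 20, D = 8, total pairs = 28.
Step 3: tau = (C - D)/(n(n-1)/2) = (20 - 8)/28 = 0.428571.
Step 4: Exact two-sided p-value (enumerate n! = 40320 permutations of y under H0): p = 0.178869.
Step 5: alpha = 0.1. fail to reject H0.

tau_b = 0.4286 (C=20, D=8), p = 0.178869, fail to reject H0.


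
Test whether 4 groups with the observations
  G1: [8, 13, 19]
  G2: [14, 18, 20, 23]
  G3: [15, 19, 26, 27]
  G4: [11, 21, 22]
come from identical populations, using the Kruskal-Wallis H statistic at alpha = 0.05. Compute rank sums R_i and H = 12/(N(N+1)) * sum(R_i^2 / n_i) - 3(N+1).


Step 1: Combine all N = 14 observations and assign midranks.
sorted (value, group, rank): (8,G1,1), (11,G4,2), (13,G1,3), (14,G2,4), (15,G3,5), (18,G2,6), (19,G1,7.5), (19,G3,7.5), (20,G2,9), (21,G4,10), (22,G4,11), (23,G2,12), (26,G3,13), (27,G3,14)
Step 2: Sum ranks within each group.
R_1 = 11.5 (n_1 = 3)
R_2 = 31 (n_2 = 4)
R_3 = 39.5 (n_3 = 4)
R_4 = 23 (n_4 = 3)
Step 3: H = 12/(N(N+1)) * sum(R_i^2/n_i) - 3(N+1)
     = 12/(14*15) * (11.5^2/3 + 31^2/4 + 39.5^2/4 + 23^2/3) - 3*15
     = 0.057143 * 850.729 - 45
     = 3.613095.
Step 4: Ties present; correction factor C = 1 - 6/(14^3 - 14) = 0.997802. Corrected H = 3.613095 / 0.997802 = 3.621054.
Step 5: Under H0, H ~ chi^2(3); p-value = 0.305398.
Step 6: alpha = 0.05. fail to reject H0.

H = 3.6211, df = 3, p = 0.305398, fail to reject H0.


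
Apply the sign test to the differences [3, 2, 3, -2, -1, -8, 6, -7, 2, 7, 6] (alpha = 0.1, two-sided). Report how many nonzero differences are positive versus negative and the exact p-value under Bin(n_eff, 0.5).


Step 1: Discard zero differences. Original n = 11; n_eff = number of nonzero differences = 11.
Nonzero differences (with sign): +3, +2, +3, -2, -1, -8, +6, -7, +2, +7, +6
Step 2: Count signs: positive = 7, negative = 4.
Step 3: Under H0: P(positive) = 0.5, so the number of positives S ~ Bin(11, 0.5).
Step 4: Two-sided exact p-value = sum of Bin(11,0.5) probabilities at or below the observed probability = 0.548828.
Step 5: alpha = 0.1. fail to reject H0.

n_eff = 11, pos = 7, neg = 4, p = 0.548828, fail to reject H0.


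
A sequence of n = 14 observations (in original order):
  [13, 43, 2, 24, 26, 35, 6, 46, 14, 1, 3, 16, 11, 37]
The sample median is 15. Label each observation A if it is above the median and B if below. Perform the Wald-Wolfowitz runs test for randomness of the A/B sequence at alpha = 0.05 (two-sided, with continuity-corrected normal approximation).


Step 1: Compute median = 15; label A = above, B = below.
Labels in order: BABAAABABBBABA  (n_A = 7, n_B = 7)
Step 2: Count runs R = 10.
Step 3: Under H0 (random ordering), E[R] = 2*n_A*n_B/(n_A+n_B) + 1 = 2*7*7/14 + 1 = 8.0000.
        Var[R] = 2*n_A*n_B*(2*n_A*n_B - n_A - n_B) / ((n_A+n_B)^2 * (n_A+n_B-1)) = 8232/2548 = 3.2308.
        SD[R] = 1.7974.
Step 4: Continuity-corrected z = (R - 0.5 - E[R]) / SD[R] = (10 - 0.5 - 8.0000) / 1.7974 = 0.8345.
Step 5: Two-sided p-value via normal approximation = 2*(1 - Phi(|z|)) = 0.403986.
Step 6: alpha = 0.05. fail to reject H0.

R = 10, z = 0.8345, p = 0.403986, fail to reject H0.


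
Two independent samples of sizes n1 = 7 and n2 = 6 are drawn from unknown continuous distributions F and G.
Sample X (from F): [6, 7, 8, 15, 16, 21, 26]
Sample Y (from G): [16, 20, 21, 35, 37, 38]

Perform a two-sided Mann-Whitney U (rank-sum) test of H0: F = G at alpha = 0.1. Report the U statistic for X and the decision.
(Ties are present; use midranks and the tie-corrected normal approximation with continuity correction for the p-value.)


Step 1: Combine and sort all 13 observations; assign midranks.
sorted (value, group): (6,X), (7,X), (8,X), (15,X), (16,X), (16,Y), (20,Y), (21,X), (21,Y), (26,X), (35,Y), (37,Y), (38,Y)
ranks: 6->1, 7->2, 8->3, 15->4, 16->5.5, 16->5.5, 20->7, 21->8.5, 21->8.5, 26->10, 35->11, 37->12, 38->13
Step 2: Rank sum for X: R1 = 1 + 2 + 3 + 4 + 5.5 + 8.5 + 10 = 34.
Step 3: U_X = R1 - n1(n1+1)/2 = 34 - 7*8/2 = 34 - 28 = 6.
       U_Y = n1*n2 - U_X = 42 - 6 = 36.
Step 4: Ties are present, so use the tie-corrected normal approximation (with continuity correction) for the p-value.
Step 5: p-value = 0.037788; compare to alpha = 0.1. reject H0.

U_X = 6, p = 0.037788, reject H0 at alpha = 0.1.


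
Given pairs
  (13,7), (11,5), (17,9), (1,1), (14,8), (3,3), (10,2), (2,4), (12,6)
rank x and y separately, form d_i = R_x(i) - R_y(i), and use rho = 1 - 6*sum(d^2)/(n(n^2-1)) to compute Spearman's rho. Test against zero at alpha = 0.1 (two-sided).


Step 1: Rank x and y separately (midranks; no ties here).
rank(x): 13->7, 11->5, 17->9, 1->1, 14->8, 3->3, 10->4, 2->2, 12->6
rank(y): 7->7, 5->5, 9->9, 1->1, 8->8, 3->3, 2->2, 4->4, 6->6
Step 2: d_i = R_x(i) - R_y(i); compute d_i^2.
  (7-7)^2=0, (5-5)^2=0, (9-9)^2=0, (1-1)^2=0, (8-8)^2=0, (3-3)^2=0, (4-2)^2=4, (2-4)^2=4, (6-6)^2=0
sum(d^2) = 8.
Step 3: rho = 1 - 6*8 / (9*(9^2 - 1)) = 1 - 48/720 = 0.933333.
Step 4: Under H0, t = rho * sqrt((n-2)/(1-rho^2)) = 6.8783 ~ t(7).
Step 5: Two-sided p-value from the t-distribution with 7 df = 0.000236.
Step 6: alpha = 0.1. reject H0.

rho = 0.9333, p = 0.000236, reject H0 at alpha = 0.1.


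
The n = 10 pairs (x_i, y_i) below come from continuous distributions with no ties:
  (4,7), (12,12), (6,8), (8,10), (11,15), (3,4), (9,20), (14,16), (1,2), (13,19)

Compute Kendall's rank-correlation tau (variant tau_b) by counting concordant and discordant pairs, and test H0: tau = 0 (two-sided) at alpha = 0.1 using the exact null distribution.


Step 1: Enumerate the 45 unordered pairs (i,j) with i<j and classify each by sign(x_j-x_i) * sign(y_j-y_i).
  (1,2):dx=+8,dy=+5->C; (1,3):dx=+2,dy=+1->C; (1,4):dx=+4,dy=+3->C; (1,5):dx=+7,dy=+8->C
  (1,6):dx=-1,dy=-3->C; (1,7):dx=+5,dy=+13->C; (1,8):dx=+10,dy=+9->C; (1,9):dx=-3,dy=-5->C
  (1,10):dx=+9,dy=+12->C; (2,3):dx=-6,dy=-4->C; (2,4):dx=-4,dy=-2->C; (2,5):dx=-1,dy=+3->D
  (2,6):dx=-9,dy=-8->C; (2,7):dx=-3,dy=+8->D; (2,8):dx=+2,dy=+4->C; (2,9):dx=-11,dy=-10->C
  (2,10):dx=+1,dy=+7->C; (3,4):dx=+2,dy=+2->C; (3,5):dx=+5,dy=+7->C; (3,6):dx=-3,dy=-4->C
  (3,7):dx=+3,dy=+12->C; (3,8):dx=+8,dy=+8->C; (3,9):dx=-5,dy=-6->C; (3,10):dx=+7,dy=+11->C
  (4,5):dx=+3,dy=+5->C; (4,6):dx=-5,dy=-6->C; (4,7):dx=+1,dy=+10->C; (4,8):dx=+6,dy=+6->C
  (4,9):dx=-7,dy=-8->C; (4,10):dx=+5,dy=+9->C; (5,6):dx=-8,dy=-11->C; (5,7):dx=-2,dy=+5->D
  (5,8):dx=+3,dy=+1->C; (5,9):dx=-10,dy=-13->C; (5,10):dx=+2,dy=+4->C; (6,7):dx=+6,dy=+16->C
  (6,8):dx=+11,dy=+12->C; (6,9):dx=-2,dy=-2->C; (6,10):dx=+10,dy=+15->C; (7,8):dx=+5,dy=-4->D
  (7,9):dx=-8,dy=-18->C; (7,10):dx=+4,dy=-1->D; (8,9):dx=-13,dy=-14->C; (8,10):dx=-1,dy=+3->D
  (9,10):dx=+12,dy=+17->C
Step 2: C = 39, D = 6, total pairs = 45.
Step 3: tau = (C - D)/(n(n-1)/2) = (39 - 6)/45 = 0.733333.
Step 4: Exact two-sided p-value (enumerate n! = 3628800 permutations of y under H0): p = 0.002213.
Step 5: alpha = 0.1. reject H0.

tau_b = 0.7333 (C=39, D=6), p = 0.002213, reject H0.


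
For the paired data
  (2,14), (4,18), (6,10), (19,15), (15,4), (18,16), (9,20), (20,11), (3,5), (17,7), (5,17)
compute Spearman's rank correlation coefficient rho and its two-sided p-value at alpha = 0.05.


Step 1: Rank x and y separately (midranks; no ties here).
rank(x): 2->1, 4->3, 6->5, 19->10, 15->7, 18->9, 9->6, 20->11, 3->2, 17->8, 5->4
rank(y): 14->6, 18->10, 10->4, 15->7, 4->1, 16->8, 20->11, 11->5, 5->2, 7->3, 17->9
Step 2: d_i = R_x(i) - R_y(i); compute d_i^2.
  (1-6)^2=25, (3-10)^2=49, (5-4)^2=1, (10-7)^2=9, (7-1)^2=36, (9-8)^2=1, (6-11)^2=25, (11-5)^2=36, (2-2)^2=0, (8-3)^2=25, (4-9)^2=25
sum(d^2) = 232.
Step 3: rho = 1 - 6*232 / (11*(11^2 - 1)) = 1 - 1392/1320 = -0.054545.
Step 4: Under H0, t = rho * sqrt((n-2)/(1-rho^2)) = -0.1639 ~ t(9).
Step 5: Two-sided p-value from the t-distribution with 9 df = 0.873447.
Step 6: alpha = 0.05. fail to reject H0.

rho = -0.0545, p = 0.873447, fail to reject H0 at alpha = 0.05.


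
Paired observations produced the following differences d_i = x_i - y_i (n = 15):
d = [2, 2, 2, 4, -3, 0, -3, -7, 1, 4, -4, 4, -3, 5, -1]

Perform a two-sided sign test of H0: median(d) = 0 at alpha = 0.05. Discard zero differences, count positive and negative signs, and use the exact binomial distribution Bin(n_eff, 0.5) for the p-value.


Step 1: Discard zero differences. Original n = 15; n_eff = number of nonzero differences = 14.
Nonzero differences (with sign): +2, +2, +2, +4, -3, -3, -7, +1, +4, -4, +4, -3, +5, -1
Step 2: Count signs: positive = 8, negative = 6.
Step 3: Under H0: P(positive) = 0.5, so the number of positives S ~ Bin(14, 0.5).
Step 4: Two-sided exact p-value = sum of Bin(14,0.5) probabilities at or below the observed probability = 0.790527.
Step 5: alpha = 0.05. fail to reject H0.

n_eff = 14, pos = 8, neg = 6, p = 0.790527, fail to reject H0.


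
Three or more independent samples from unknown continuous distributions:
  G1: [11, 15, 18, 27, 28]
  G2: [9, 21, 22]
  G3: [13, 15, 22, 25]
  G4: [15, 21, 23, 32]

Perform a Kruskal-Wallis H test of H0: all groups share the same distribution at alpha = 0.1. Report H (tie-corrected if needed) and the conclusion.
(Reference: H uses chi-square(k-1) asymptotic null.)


Step 1: Combine all N = 16 observations and assign midranks.
sorted (value, group, rank): (9,G2,1), (11,G1,2), (13,G3,3), (15,G1,5), (15,G3,5), (15,G4,5), (18,G1,7), (21,G2,8.5), (21,G4,8.5), (22,G2,10.5), (22,G3,10.5), (23,G4,12), (25,G3,13), (27,G1,14), (28,G1,15), (32,G4,16)
Step 2: Sum ranks within each group.
R_1 = 43 (n_1 = 5)
R_2 = 20 (n_2 = 3)
R_3 = 31.5 (n_3 = 4)
R_4 = 41.5 (n_4 = 4)
Step 3: H = 12/(N(N+1)) * sum(R_i^2/n_i) - 3(N+1)
     = 12/(16*17) * (43^2/5 + 20^2/3 + 31.5^2/4 + 41.5^2/4) - 3*17
     = 0.044118 * 1181.76 - 51
     = 1.136397.
Step 4: Ties present; correction factor C = 1 - 36/(16^3 - 16) = 0.991176. Corrected H = 1.136397 / 0.991176 = 1.146513.
Step 5: Under H0, H ~ chi^2(3); p-value = 0.765859.
Step 6: alpha = 0.1. fail to reject H0.

H = 1.1465, df = 3, p = 0.765859, fail to reject H0.


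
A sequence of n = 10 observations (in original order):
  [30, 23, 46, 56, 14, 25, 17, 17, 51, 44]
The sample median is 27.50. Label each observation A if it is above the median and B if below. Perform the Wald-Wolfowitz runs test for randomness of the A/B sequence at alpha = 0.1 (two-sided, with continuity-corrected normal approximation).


Step 1: Compute median = 27.50; label A = above, B = below.
Labels in order: ABAABBBBAA  (n_A = 5, n_B = 5)
Step 2: Count runs R = 5.
Step 3: Under H0 (random ordering), E[R] = 2*n_A*n_B/(n_A+n_B) + 1 = 2*5*5/10 + 1 = 6.0000.
        Var[R] = 2*n_A*n_B*(2*n_A*n_B - n_A - n_B) / ((n_A+n_B)^2 * (n_A+n_B-1)) = 2000/900 = 2.2222.
        SD[R] = 1.4907.
Step 4: Continuity-corrected z = (R + 0.5 - E[R]) / SD[R] = (5 + 0.5 - 6.0000) / 1.4907 = -0.3354.
Step 5: Two-sided p-value via normal approximation = 2*(1 - Phi(|z|)) = 0.737316.
Step 6: alpha = 0.1. fail to reject H0.

R = 5, z = -0.3354, p = 0.737316, fail to reject H0.


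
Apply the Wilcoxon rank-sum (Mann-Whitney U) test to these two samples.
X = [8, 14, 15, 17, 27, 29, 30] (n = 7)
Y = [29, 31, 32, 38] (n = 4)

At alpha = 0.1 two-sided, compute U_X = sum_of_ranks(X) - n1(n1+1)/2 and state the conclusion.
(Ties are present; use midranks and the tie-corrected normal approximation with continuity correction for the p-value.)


Step 1: Combine and sort all 11 observations; assign midranks.
sorted (value, group): (8,X), (14,X), (15,X), (17,X), (27,X), (29,X), (29,Y), (30,X), (31,Y), (32,Y), (38,Y)
ranks: 8->1, 14->2, 15->3, 17->4, 27->5, 29->6.5, 29->6.5, 30->8, 31->9, 32->10, 38->11
Step 2: Rank sum for X: R1 = 1 + 2 + 3 + 4 + 5 + 6.5 + 8 = 29.5.
Step 3: U_X = R1 - n1(n1+1)/2 = 29.5 - 7*8/2 = 29.5 - 28 = 1.5.
       U_Y = n1*n2 - U_X = 28 - 1.5 = 26.5.
Step 4: Ties are present, so use the tie-corrected normal approximation (with continuity correction) for the p-value.
Step 5: p-value = 0.023029; compare to alpha = 0.1. reject H0.

U_X = 1.5, p = 0.023029, reject H0 at alpha = 0.1.


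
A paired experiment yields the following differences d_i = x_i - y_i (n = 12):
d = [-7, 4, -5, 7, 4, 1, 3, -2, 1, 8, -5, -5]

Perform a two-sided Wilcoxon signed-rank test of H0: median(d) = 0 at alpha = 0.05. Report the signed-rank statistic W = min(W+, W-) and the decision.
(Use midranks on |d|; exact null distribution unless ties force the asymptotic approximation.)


Step 1: Drop any zero differences (none here) and take |d_i|.
|d| = [7, 4, 5, 7, 4, 1, 3, 2, 1, 8, 5, 5]
Step 2: Midrank |d_i| (ties get averaged ranks).
ranks: |7|->10.5, |4|->5.5, |5|->8, |7|->10.5, |4|->5.5, |1|->1.5, |3|->4, |2|->3, |1|->1.5, |8|->12, |5|->8, |5|->8
Step 3: Attach original signs; sum ranks with positive sign and with negative sign.
W+ = 5.5 + 10.5 + 5.5 + 1.5 + 4 + 1.5 + 12 = 40.5
W- = 10.5 + 8 + 3 + 8 + 8 = 37.5
(Check: W+ + W- = 78 should equal n(n+1)/2 = 78.)
Step 4: Test statistic W = min(W+, W-) = 37.5.
Step 5: Ties in |d|, so use the tie-corrected normal approximation.
        E[W] = n(n+1)/4 = 12*13/4 = 39.
        Tie groups: |d|=1 (t=2), |d|=4 (t=2), |d|=5 (t=3), |d|=7 (t=2); sum(t^3 - t) = 42.
        Var[W] = n(n+1)(2n+1)/24 - sum(t^3-t)/48 = 3900/24 - 42/48 = 161.625.
        z = (W - E[W]) / sqrt(Var[W]) = (37.5 - 39) / 12.7132 = -0.1180.
        Two-sided p = 2*Phi(z) = 0.906077.
Step 6: alpha = 0.05. fail to reject H0.

W+ = 40.5, W- = 37.5, W = min = 37.5, p = 0.906077, fail to reject H0.


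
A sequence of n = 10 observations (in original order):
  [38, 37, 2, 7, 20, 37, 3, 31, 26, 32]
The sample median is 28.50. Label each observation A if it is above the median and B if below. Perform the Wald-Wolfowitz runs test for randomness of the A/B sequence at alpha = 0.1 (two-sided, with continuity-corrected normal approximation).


Step 1: Compute median = 28.50; label A = above, B = below.
Labels in order: AABBBABABA  (n_A = 5, n_B = 5)
Step 2: Count runs R = 7.
Step 3: Under H0 (random ordering), E[R] = 2*n_A*n_B/(n_A+n_B) + 1 = 2*5*5/10 + 1 = 6.0000.
        Var[R] = 2*n_A*n_B*(2*n_A*n_B - n_A - n_B) / ((n_A+n_B)^2 * (n_A+n_B-1)) = 2000/900 = 2.2222.
        SD[R] = 1.4907.
Step 4: Continuity-corrected z = (R - 0.5 - E[R]) / SD[R] = (7 - 0.5 - 6.0000) / 1.4907 = 0.3354.
Step 5: Two-sided p-value via normal approximation = 2*(1 - Phi(|z|)) = 0.737316.
Step 6: alpha = 0.1. fail to reject H0.

R = 7, z = 0.3354, p = 0.737316, fail to reject H0.


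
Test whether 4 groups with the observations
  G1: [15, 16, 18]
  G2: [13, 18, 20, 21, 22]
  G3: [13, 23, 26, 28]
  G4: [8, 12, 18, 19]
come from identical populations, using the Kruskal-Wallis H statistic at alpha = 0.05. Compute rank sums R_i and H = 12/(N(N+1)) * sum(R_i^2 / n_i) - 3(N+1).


Step 1: Combine all N = 16 observations and assign midranks.
sorted (value, group, rank): (8,G4,1), (12,G4,2), (13,G2,3.5), (13,G3,3.5), (15,G1,5), (16,G1,6), (18,G1,8), (18,G2,8), (18,G4,8), (19,G4,10), (20,G2,11), (21,G2,12), (22,G2,13), (23,G3,14), (26,G3,15), (28,G3,16)
Step 2: Sum ranks within each group.
R_1 = 19 (n_1 = 3)
R_2 = 47.5 (n_2 = 5)
R_3 = 48.5 (n_3 = 4)
R_4 = 21 (n_4 = 4)
Step 3: H = 12/(N(N+1)) * sum(R_i^2/n_i) - 3(N+1)
     = 12/(16*17) * (19^2/3 + 47.5^2/5 + 48.5^2/4 + 21^2/4) - 3*17
     = 0.044118 * 1269.9 - 51
     = 5.024816.
Step 4: Ties present; correction factor C = 1 - 30/(16^3 - 16) = 0.992647. Corrected H = 5.024816 / 0.992647 = 5.062037.
Step 5: Under H0, H ~ chi^2(3); p-value = 0.167310.
Step 6: alpha = 0.05. fail to reject H0.

H = 5.0620, df = 3, p = 0.167310, fail to reject H0.


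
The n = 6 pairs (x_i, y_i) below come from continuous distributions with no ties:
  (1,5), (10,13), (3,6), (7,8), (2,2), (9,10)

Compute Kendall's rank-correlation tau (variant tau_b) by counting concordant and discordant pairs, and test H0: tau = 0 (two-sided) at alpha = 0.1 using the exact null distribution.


Step 1: Enumerate the 15 unordered pairs (i,j) with i<j and classify each by sign(x_j-x_i) * sign(y_j-y_i).
  (1,2):dx=+9,dy=+8->C; (1,3):dx=+2,dy=+1->C; (1,4):dx=+6,dy=+3->C; (1,5):dx=+1,dy=-3->D
  (1,6):dx=+8,dy=+5->C; (2,3):dx=-7,dy=-7->C; (2,4):dx=-3,dy=-5->C; (2,5):dx=-8,dy=-11->C
  (2,6):dx=-1,dy=-3->C; (3,4):dx=+4,dy=+2->C; (3,5):dx=-1,dy=-4->C; (3,6):dx=+6,dy=+4->C
  (4,5):dx=-5,dy=-6->C; (4,6):dx=+2,dy=+2->C; (5,6):dx=+7,dy=+8->C
Step 2: C = 14, D = 1, total pairs = 15.
Step 3: tau = (C - D)/(n(n-1)/2) = (14 - 1)/15 = 0.866667.
Step 4: Exact two-sided p-value (enumerate n! = 720 permutations of y under H0): p = 0.016667.
Step 5: alpha = 0.1. reject H0.

tau_b = 0.8667 (C=14, D=1), p = 0.016667, reject H0.


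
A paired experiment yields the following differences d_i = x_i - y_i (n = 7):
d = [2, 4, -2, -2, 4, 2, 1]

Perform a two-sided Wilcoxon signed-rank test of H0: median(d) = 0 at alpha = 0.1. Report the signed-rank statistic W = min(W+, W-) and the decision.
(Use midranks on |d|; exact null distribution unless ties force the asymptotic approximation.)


Step 1: Drop any zero differences (none here) and take |d_i|.
|d| = [2, 4, 2, 2, 4, 2, 1]
Step 2: Midrank |d_i| (ties get averaged ranks).
ranks: |2|->3.5, |4|->6.5, |2|->3.5, |2|->3.5, |4|->6.5, |2|->3.5, |1|->1
Step 3: Attach original signs; sum ranks with positive sign and with negative sign.
W+ = 3.5 + 6.5 + 6.5 + 3.5 + 1 = 21
W- = 3.5 + 3.5 = 7
(Check: W+ + W- = 28 should equal n(n+1)/2 = 28.)
Step 4: Test statistic W = min(W+, W-) = 7.
Step 5: Ties in |d|, so use the tie-corrected normal approximation.
        E[W] = n(n+1)/4 = 7*8/4 = 14.
        Tie groups: |d|=2 (t=4), |d|=4 (t=2); sum(t^3 - t) = 66.
        Var[W] = n(n+1)(2n+1)/24 - sum(t^3-t)/48 = 840/24 - 66/48 = 33.625.
        z = (W - E[W]) / sqrt(Var[W]) = (7 - 14) / 5.7987 = -1.2072.
        Two-sided p = 2*Phi(z) = 0.227368.
Step 6: alpha = 0.1. fail to reject H0.

W+ = 21, W- = 7, W = min = 7, p = 0.227368, fail to reject H0.


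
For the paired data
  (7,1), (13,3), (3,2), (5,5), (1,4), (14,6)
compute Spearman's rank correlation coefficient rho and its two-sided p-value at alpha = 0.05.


Step 1: Rank x and y separately (midranks; no ties here).
rank(x): 7->4, 13->5, 3->2, 5->3, 1->1, 14->6
rank(y): 1->1, 3->3, 2->2, 5->5, 4->4, 6->6
Step 2: d_i = R_x(i) - R_y(i); compute d_i^2.
  (4-1)^2=9, (5-3)^2=4, (2-2)^2=0, (3-5)^2=4, (1-4)^2=9, (6-6)^2=0
sum(d^2) = 26.
Step 3: rho = 1 - 6*26 / (6*(6^2 - 1)) = 1 - 156/210 = 0.257143.
Step 4: Under H0, t = rho * sqrt((n-2)/(1-rho^2)) = 0.5322 ~ t(4).
Step 5: Two-sided p-value from the t-distribution with 4 df = 0.622787.
Step 6: alpha = 0.05. fail to reject H0.

rho = 0.2571, p = 0.622787, fail to reject H0 at alpha = 0.05.


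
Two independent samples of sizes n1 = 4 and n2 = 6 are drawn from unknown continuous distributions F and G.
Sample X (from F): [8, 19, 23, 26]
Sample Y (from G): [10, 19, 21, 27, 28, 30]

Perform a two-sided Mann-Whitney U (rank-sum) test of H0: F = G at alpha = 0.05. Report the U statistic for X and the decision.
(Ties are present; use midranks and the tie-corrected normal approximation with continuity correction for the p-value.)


Step 1: Combine and sort all 10 observations; assign midranks.
sorted (value, group): (8,X), (10,Y), (19,X), (19,Y), (21,Y), (23,X), (26,X), (27,Y), (28,Y), (30,Y)
ranks: 8->1, 10->2, 19->3.5, 19->3.5, 21->5, 23->6, 26->7, 27->8, 28->9, 30->10
Step 2: Rank sum for X: R1 = 1 + 3.5 + 6 + 7 = 17.5.
Step 3: U_X = R1 - n1(n1+1)/2 = 17.5 - 4*5/2 = 17.5 - 10 = 7.5.
       U_Y = n1*n2 - U_X = 24 - 7.5 = 16.5.
Step 4: Ties are present, so use the tie-corrected normal approximation (with continuity correction) for the p-value.
Step 5: p-value = 0.392330; compare to alpha = 0.05. fail to reject H0.

U_X = 7.5, p = 0.392330, fail to reject H0 at alpha = 0.05.


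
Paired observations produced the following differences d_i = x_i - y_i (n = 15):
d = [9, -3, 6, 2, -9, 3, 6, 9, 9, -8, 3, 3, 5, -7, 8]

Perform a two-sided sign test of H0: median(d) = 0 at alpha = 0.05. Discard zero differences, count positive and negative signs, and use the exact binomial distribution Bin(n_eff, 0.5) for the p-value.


Step 1: Discard zero differences. Original n = 15; n_eff = number of nonzero differences = 15.
Nonzero differences (with sign): +9, -3, +6, +2, -9, +3, +6, +9, +9, -8, +3, +3, +5, -7, +8
Step 2: Count signs: positive = 11, negative = 4.
Step 3: Under H0: P(positive) = 0.5, so the number of positives S ~ Bin(15, 0.5).
Step 4: Two-sided exact p-value = sum of Bin(15,0.5) probabilities at or below the observed probability = 0.118469.
Step 5: alpha = 0.05. fail to reject H0.

n_eff = 15, pos = 11, neg = 4, p = 0.118469, fail to reject H0.


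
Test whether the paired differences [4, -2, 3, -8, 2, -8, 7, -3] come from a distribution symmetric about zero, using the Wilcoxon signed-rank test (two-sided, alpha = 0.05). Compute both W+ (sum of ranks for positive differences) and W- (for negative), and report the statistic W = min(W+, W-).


Step 1: Drop any zero differences (none here) and take |d_i|.
|d| = [4, 2, 3, 8, 2, 8, 7, 3]
Step 2: Midrank |d_i| (ties get averaged ranks).
ranks: |4|->5, |2|->1.5, |3|->3.5, |8|->7.5, |2|->1.5, |8|->7.5, |7|->6, |3|->3.5
Step 3: Attach original signs; sum ranks with positive sign and with negative sign.
W+ = 5 + 3.5 + 1.5 + 6 = 16
W- = 1.5 + 7.5 + 7.5 + 3.5 = 20
(Check: W+ + W- = 36 should equal n(n+1)/2 = 36.)
Step 4: Test statistic W = min(W+, W-) = 16.
Step 5: Ties in |d|, so use the tie-corrected normal approximation.
        E[W] = n(n+1)/4 = 8*9/4 = 18.
        Tie groups: |d|=2 (t=2), |d|=3 (t=2), |d|=8 (t=2); sum(t^3 - t) = 18.
        Var[W] = n(n+1)(2n+1)/24 - sum(t^3-t)/48 = 1224/24 - 18/48 = 50.625.
        z = (W - E[W]) / sqrt(Var[W]) = (16 - 18) / 7.1151 = -0.2811.
        Two-sided p = 2*Phi(z) = 0.778640.
Step 6: alpha = 0.05. fail to reject H0.

W+ = 16, W- = 20, W = min = 16, p = 0.778640, fail to reject H0.


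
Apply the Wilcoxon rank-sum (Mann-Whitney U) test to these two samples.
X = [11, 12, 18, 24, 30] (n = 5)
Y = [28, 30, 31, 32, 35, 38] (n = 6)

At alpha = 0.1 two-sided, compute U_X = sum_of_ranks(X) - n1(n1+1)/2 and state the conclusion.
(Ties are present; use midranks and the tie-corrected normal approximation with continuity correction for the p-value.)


Step 1: Combine and sort all 11 observations; assign midranks.
sorted (value, group): (11,X), (12,X), (18,X), (24,X), (28,Y), (30,X), (30,Y), (31,Y), (32,Y), (35,Y), (38,Y)
ranks: 11->1, 12->2, 18->3, 24->4, 28->5, 30->6.5, 30->6.5, 31->8, 32->9, 35->10, 38->11
Step 2: Rank sum for X: R1 = 1 + 2 + 3 + 4 + 6.5 = 16.5.
Step 3: U_X = R1 - n1(n1+1)/2 = 16.5 - 5*6/2 = 16.5 - 15 = 1.5.
       U_Y = n1*n2 - U_X = 30 - 1.5 = 28.5.
Step 4: Ties are present, so use the tie-corrected normal approximation (with continuity correction) for the p-value.
Step 5: p-value = 0.017365; compare to alpha = 0.1. reject H0.

U_X = 1.5, p = 0.017365, reject H0 at alpha = 0.1.


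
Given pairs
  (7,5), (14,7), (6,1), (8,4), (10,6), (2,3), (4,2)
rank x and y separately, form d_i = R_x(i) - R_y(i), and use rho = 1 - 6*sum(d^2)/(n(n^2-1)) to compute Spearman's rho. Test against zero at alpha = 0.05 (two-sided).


Step 1: Rank x and y separately (midranks; no ties here).
rank(x): 7->4, 14->7, 6->3, 8->5, 10->6, 2->1, 4->2
rank(y): 5->5, 7->7, 1->1, 4->4, 6->6, 3->3, 2->2
Step 2: d_i = R_x(i) - R_y(i); compute d_i^2.
  (4-5)^2=1, (7-7)^2=0, (3-1)^2=4, (5-4)^2=1, (6-6)^2=0, (1-3)^2=4, (2-2)^2=0
sum(d^2) = 10.
Step 3: rho = 1 - 6*10 / (7*(7^2 - 1)) = 1 - 60/336 = 0.821429.
Step 4: Under H0, t = rho * sqrt((n-2)/(1-rho^2)) = 3.2206 ~ t(5).
Step 5: Two-sided p-value from the t-distribution with 5 df = 0.023449.
Step 6: alpha = 0.05. reject H0.

rho = 0.8214, p = 0.023449, reject H0 at alpha = 0.05.


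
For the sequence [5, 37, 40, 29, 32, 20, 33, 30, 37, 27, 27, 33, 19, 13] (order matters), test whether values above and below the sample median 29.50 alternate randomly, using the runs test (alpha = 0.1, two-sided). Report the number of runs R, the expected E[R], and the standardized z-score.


Step 1: Compute median = 29.50; label A = above, B = below.
Labels in order: BAABABAAABBABB  (n_A = 7, n_B = 7)
Step 2: Count runs R = 9.
Step 3: Under H0 (random ordering), E[R] = 2*n_A*n_B/(n_A+n_B) + 1 = 2*7*7/14 + 1 = 8.0000.
        Var[R] = 2*n_A*n_B*(2*n_A*n_B - n_A - n_B) / ((n_A+n_B)^2 * (n_A+n_B-1)) = 8232/2548 = 3.2308.
        SD[R] = 1.7974.
Step 4: Continuity-corrected z = (R - 0.5 - E[R]) / SD[R] = (9 - 0.5 - 8.0000) / 1.7974 = 0.2782.
Step 5: Two-sided p-value via normal approximation = 2*(1 - Phi(|z|)) = 0.780879.
Step 6: alpha = 0.1. fail to reject H0.

R = 9, z = 0.2782, p = 0.780879, fail to reject H0.


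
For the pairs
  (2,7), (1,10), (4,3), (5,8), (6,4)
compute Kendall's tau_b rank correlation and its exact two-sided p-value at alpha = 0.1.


Step 1: Enumerate the 10 unordered pairs (i,j) with i<j and classify each by sign(x_j-x_i) * sign(y_j-y_i).
  (1,2):dx=-1,dy=+3->D; (1,3):dx=+2,dy=-4->D; (1,4):dx=+3,dy=+1->C; (1,5):dx=+4,dy=-3->D
  (2,3):dx=+3,dy=-7->D; (2,4):dx=+4,dy=-2->D; (2,5):dx=+5,dy=-6->D; (3,4):dx=+1,dy=+5->C
  (3,5):dx=+2,dy=+1->C; (4,5):dx=+1,dy=-4->D
Step 2: C = 3, D = 7, total pairs = 10.
Step 3: tau = (C - D)/(n(n-1)/2) = (3 - 7)/10 = -0.400000.
Step 4: Exact two-sided p-value (enumerate n! = 120 permutations of y under H0): p = 0.483333.
Step 5: alpha = 0.1. fail to reject H0.

tau_b = -0.4000 (C=3, D=7), p = 0.483333, fail to reject H0.


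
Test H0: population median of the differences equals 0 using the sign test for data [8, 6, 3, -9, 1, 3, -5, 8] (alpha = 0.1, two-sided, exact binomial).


Step 1: Discard zero differences. Original n = 8; n_eff = number of nonzero differences = 8.
Nonzero differences (with sign): +8, +6, +3, -9, +1, +3, -5, +8
Step 2: Count signs: positive = 6, negative = 2.
Step 3: Under H0: P(positive) = 0.5, so the number of positives S ~ Bin(8, 0.5).
Step 4: Two-sided exact p-value = sum of Bin(8,0.5) probabilities at or below the observed probability = 0.289062.
Step 5: alpha = 0.1. fail to reject H0.

n_eff = 8, pos = 6, neg = 2, p = 0.289062, fail to reject H0.


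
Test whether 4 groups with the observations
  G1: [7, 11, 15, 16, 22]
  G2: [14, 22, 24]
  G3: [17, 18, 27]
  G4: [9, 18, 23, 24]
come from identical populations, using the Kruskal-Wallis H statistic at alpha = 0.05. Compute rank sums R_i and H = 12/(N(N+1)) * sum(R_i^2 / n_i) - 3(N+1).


Step 1: Combine all N = 15 observations and assign midranks.
sorted (value, group, rank): (7,G1,1), (9,G4,2), (11,G1,3), (14,G2,4), (15,G1,5), (16,G1,6), (17,G3,7), (18,G3,8.5), (18,G4,8.5), (22,G1,10.5), (22,G2,10.5), (23,G4,12), (24,G2,13.5), (24,G4,13.5), (27,G3,15)
Step 2: Sum ranks within each group.
R_1 = 25.5 (n_1 = 5)
R_2 = 28 (n_2 = 3)
R_3 = 30.5 (n_3 = 3)
R_4 = 36 (n_4 = 4)
Step 3: H = 12/(N(N+1)) * sum(R_i^2/n_i) - 3(N+1)
     = 12/(15*16) * (25.5^2/5 + 28^2/3 + 30.5^2/3 + 36^2/4) - 3*16
     = 0.050000 * 1025.47 - 48
     = 3.273333.
Step 4: Ties present; correction factor C = 1 - 18/(15^3 - 15) = 0.994643. Corrected H = 3.273333 / 0.994643 = 3.290963.
Step 5: Under H0, H ~ chi^2(3); p-value = 0.348902.
Step 6: alpha = 0.05. fail to reject H0.

H = 3.2910, df = 3, p = 0.348902, fail to reject H0.


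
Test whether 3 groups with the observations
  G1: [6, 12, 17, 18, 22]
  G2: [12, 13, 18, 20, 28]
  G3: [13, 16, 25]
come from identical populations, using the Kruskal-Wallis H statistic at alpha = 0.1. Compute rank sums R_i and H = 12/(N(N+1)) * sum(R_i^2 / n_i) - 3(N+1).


Step 1: Combine all N = 13 observations and assign midranks.
sorted (value, group, rank): (6,G1,1), (12,G1,2.5), (12,G2,2.5), (13,G2,4.5), (13,G3,4.5), (16,G3,6), (17,G1,7), (18,G1,8.5), (18,G2,8.5), (20,G2,10), (22,G1,11), (25,G3,12), (28,G2,13)
Step 2: Sum ranks within each group.
R_1 = 30 (n_1 = 5)
R_2 = 38.5 (n_2 = 5)
R_3 = 22.5 (n_3 = 3)
Step 3: H = 12/(N(N+1)) * sum(R_i^2/n_i) - 3(N+1)
     = 12/(13*14) * (30^2/5 + 38.5^2/5 + 22.5^2/3) - 3*14
     = 0.065934 * 645.2 - 42
     = 0.540659.
Step 4: Ties present; correction factor C = 1 - 18/(13^3 - 13) = 0.991758. Corrected H = 0.540659 / 0.991758 = 0.545152.
Step 5: Under H0, H ~ chi^2(2); p-value = 0.761415.
Step 6: alpha = 0.1. fail to reject H0.

H = 0.5452, df = 2, p = 0.761415, fail to reject H0.


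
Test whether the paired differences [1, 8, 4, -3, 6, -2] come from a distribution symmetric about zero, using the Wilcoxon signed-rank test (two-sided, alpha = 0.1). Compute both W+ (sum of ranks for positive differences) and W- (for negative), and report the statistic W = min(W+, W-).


Step 1: Drop any zero differences (none here) and take |d_i|.
|d| = [1, 8, 4, 3, 6, 2]
Step 2: Midrank |d_i| (ties get averaged ranks).
ranks: |1|->1, |8|->6, |4|->4, |3|->3, |6|->5, |2|->2
Step 3: Attach original signs; sum ranks with positive sign and with negative sign.
W+ = 1 + 6 + 4 + 5 = 16
W- = 3 + 2 = 5
(Check: W+ + W- = 21 should equal n(n+1)/2 = 21.)
Step 4: Test statistic W = min(W+, W-) = 5.
Step 5: No ties, so the exact null distribution over the 2^6 = 64 sign assignments gives the two-sided p-value = 0.312500.
Step 6: alpha = 0.1. fail to reject H0.

W+ = 16, W- = 5, W = min = 5, p = 0.312500, fail to reject H0.
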